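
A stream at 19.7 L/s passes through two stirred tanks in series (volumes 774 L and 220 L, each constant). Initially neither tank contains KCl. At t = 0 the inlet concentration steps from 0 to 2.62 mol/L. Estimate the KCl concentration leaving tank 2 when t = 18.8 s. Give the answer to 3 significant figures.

0.545 mol/L

Each tank obeys Vᵢ dCᵢ/dt = Q(Cᵢ₋₁ − Cᵢ), so τᵢ = Vᵢ/Q.
τ₁ = 774/19.7 = 39.289 s; τ₂ = 220/19.7 = 11.168 s.
Solving the cascade with C₁(0)=C₂(0)=0 gives C₂(t) = C_in[1 − (τ₁ e^(−t/τ₁) − τ₂ e^(−t/τ₂))/(τ₁ − τ₂)].
At t = 18.8: e^(−t/τ₁) = 0.61971, e^(−t/τ₂) = 0.18573.
C₂ = 2.62·[1 − (39.289·0.61971 − 11.168·0.18573)/(28.122)] = 2.62·0.20795 = 0.54483 mol/L.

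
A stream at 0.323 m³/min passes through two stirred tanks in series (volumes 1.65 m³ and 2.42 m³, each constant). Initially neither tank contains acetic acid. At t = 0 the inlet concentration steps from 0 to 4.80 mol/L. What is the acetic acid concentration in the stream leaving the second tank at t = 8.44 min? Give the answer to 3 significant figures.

Time constants: τᵢ = Vᵢ/Q for each well-mixed tank.
τ₁ = 1.65/0.323 = 5.1084 min; τ₂ = 2.42/0.323 = 7.4923 min.
Tank 1: C₁ = C_in(1 − e^(−t/τ₁)). Tank 2 (τ₁ ≠ τ₂): C₂ = C_in[1 − (τ₁ e^(−t/τ₁) − τ₂ e^(−t/τ₂))/(τ₁ − τ₂)].
At t = 8.44: e^(−t/τ₁) = 0.19163, e^(−t/τ₂) = 0.32417.
C₂ = 4.80·[1 − (5.1084·0.19163 − 7.4923·0.32417)/(-2.3839)] = 4.80·0.39182 = 1.8807 mol/L.

1.88 mol/L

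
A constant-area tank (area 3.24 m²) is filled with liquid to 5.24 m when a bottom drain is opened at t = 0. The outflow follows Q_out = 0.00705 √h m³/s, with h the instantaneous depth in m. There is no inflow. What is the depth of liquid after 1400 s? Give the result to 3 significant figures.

With no inflow, A dh/dt = −0.00705 √h.
∫ h^(−1/2) dh = −(0.00705/A) ∫ dt, giving 2√h = 2√h₀ − (0.00705/A) t.
√h = √5.24 − 0.00705·1400/(2·3.24) = 2.2891 − 1.5231 = 0.76596.
h = 0.76596² = 0.58669 m.

0.587 m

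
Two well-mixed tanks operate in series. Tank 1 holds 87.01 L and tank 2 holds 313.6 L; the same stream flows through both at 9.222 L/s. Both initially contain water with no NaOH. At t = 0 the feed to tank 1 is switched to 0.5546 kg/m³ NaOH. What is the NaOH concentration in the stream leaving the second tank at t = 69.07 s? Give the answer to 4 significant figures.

0.4540 kg/m³

Each tank obeys Vᵢ dCᵢ/dt = Q(Cᵢ₋₁ − Cᵢ), so τᵢ = Vᵢ/Q.
τ₁ = 87.01/9.222 = 9.43505 s; τ₂ = 313.6/9.222 = 34.0056 s.
Tank 1: C₁ = C_in(1 − e^(−t/τ₁)). Tank 2 (τ₁ ≠ τ₂): C₂ = C_in[1 − (τ₁ e^(−t/τ₁) − τ₂ e^(−t/τ₂))/(τ₁ − τ₂)].
At t = 69.07: e^(−t/τ₁) = 0.000661779, e^(−t/τ₂) = 0.131187.
C₂ = 0.5546·[1 − (9.43505·0.000661779 − 34.0056·0.131187)/(-24.5706)] = 0.5546·0.818692 = 0.454047 kg/m³.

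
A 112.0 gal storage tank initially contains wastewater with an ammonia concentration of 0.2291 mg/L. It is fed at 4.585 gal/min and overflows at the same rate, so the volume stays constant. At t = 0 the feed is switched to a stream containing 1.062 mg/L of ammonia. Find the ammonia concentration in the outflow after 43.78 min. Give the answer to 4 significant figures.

0.9233 mg/L

Transient balance on the dissolved component: V dC/dt = Q(C_in − C).
Rewrite as dC/dt + C/τ = C_in/τ, τ = V/Q = 24.4275 min.
Integrating: C(t) = C_in + (C₀ − C_in) e^(−t/τ).
C(43.78) = 1.062 + (0.2291 − 1.062)·e^(−43.78/24.4275) = 1.062 + (-0.832900)·0.166586 = 0.923251 mg/L.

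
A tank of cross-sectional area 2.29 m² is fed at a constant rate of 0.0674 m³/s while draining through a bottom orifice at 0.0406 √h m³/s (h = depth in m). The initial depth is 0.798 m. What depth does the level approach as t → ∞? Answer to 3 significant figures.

2.76 m

A dh/dt = Q_in − 0.0406 √h. Steady state requires inflow = outflow:
Q_in = 0.0406 √h_ss ⇒ √h_ss = 0.0674/0.0406 = 1.6601.
h_ss = 1.6601² = 2.7559 m. (Since h₀ = 0.798 m < h_ss, the level will rise toward this value.)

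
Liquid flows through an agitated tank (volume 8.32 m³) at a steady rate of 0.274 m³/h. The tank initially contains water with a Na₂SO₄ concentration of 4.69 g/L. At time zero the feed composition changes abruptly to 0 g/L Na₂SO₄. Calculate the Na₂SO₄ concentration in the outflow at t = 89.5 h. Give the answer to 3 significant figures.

Unsteady species balance (constant V, well mixed): V dC/dt = Q(C_in − C).
Rewrite as dC/dt + C/τ = C_in/τ, τ = V/Q = 30.365 h.
Integrating: C(t) = C_in + (C₀ − C_in) e^(−t/τ).
C(89.5) = 0 + (4.69 − 0)·e^(−89.5/30.365) = 0 + (4.6900)·0.052472 = 0.24609 g/L.

0.246 g/L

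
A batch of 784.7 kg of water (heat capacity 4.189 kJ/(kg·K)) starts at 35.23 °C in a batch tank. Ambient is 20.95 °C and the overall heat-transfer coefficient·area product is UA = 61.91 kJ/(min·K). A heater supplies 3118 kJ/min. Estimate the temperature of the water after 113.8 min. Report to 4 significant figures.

M c_p dT/dt = −UA(T − T_amb) + Q̇.
dT/dt = (T_ss − T)/τ with T_ss = T_amb + Q̇/UA = 20.95 + 3118/61.91 = 71.3134 °C, τ = M c_p/UA = 784.7·4.189/61.91 = 53.0949 min.
Solution: T(t) = T_ss + (T₀ − T_ss) e^(−t/τ).
T(113.8) = 71.3134 + (-36.0834)·0.117264 = 67.0822 °C.

67.08 °C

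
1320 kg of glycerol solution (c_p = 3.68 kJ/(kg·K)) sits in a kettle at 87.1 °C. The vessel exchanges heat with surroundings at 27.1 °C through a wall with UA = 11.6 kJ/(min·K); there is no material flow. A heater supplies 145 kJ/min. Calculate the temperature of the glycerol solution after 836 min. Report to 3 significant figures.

Heat balance on the well-mixed liquid: M c_p dT/dt = −UA(T − T_amb) + Q̇.
dT/dt = (T_ss − T)/τ with T_ss = T_amb + Q̇/UA = 27.1 + 145/11.6 = 39.600 °C, τ = M c_p/UA = 1320·3.68/11.6 = 418.76 min.
Solution: T(t) = T_ss + (T₀ − T_ss) e^(−t/τ).
T(836) = 39.600 + (47.500)·0.13583 = 46.052 °C.

46.1 °C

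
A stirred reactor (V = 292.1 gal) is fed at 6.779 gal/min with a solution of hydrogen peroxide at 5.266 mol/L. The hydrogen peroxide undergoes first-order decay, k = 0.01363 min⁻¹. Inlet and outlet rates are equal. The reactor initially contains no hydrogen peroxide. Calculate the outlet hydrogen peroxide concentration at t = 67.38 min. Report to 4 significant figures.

3.040 mol/L

Accumulation = in − out − consumed: V dC/dt = Q C_in − Q C − k V C.
This is linear with rate a = Q/V + k = 0.0368378 min⁻¹.
C_ss = Q C_in/(Q + kV) = 3.31758 mol/L; C(t) = C_ss + (C₀ − C_ss) e^(−a t).
C(67.38) = 3.31758 + (-3.31758)·e^(−0.0368378·67.38) = 3.31758 + (-3.31758)·0.0835649 = 3.04035 mol/L.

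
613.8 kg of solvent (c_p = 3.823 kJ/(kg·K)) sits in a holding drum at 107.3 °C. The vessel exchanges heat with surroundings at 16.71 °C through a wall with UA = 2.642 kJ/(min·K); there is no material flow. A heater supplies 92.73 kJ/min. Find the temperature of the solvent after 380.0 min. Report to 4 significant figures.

87.98 °C

Heat balance on the well-mixed liquid: M c_p dT/dt = −UA(T − T_amb) + Q̇.
dT/dt = (T_ss − T)/τ with T_ss = T_amb + Q̇/UA = 16.71 + 92.73/2.642 = 51.8084 °C, τ = M c_p/UA = 613.8·3.823/2.642 = 888.175 min.
Integrating: T(t) = T_ss + (T₀ − T_ss) e^(−t/τ).
T(380.0) = 51.8084 + (55.4916)·0.651913 = 87.9841 °C.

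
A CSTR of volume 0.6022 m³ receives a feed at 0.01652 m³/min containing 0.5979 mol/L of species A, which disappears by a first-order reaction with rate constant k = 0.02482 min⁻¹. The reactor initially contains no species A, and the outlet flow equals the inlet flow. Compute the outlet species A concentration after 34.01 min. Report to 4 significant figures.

Species balance: V dC/dt = Q C_in − Q C − k V C.
This is linear with rate a = Q/V + k = 0.0522527 min⁻¹.
C_ss = Q C_in/(Q + kV) = 0.313898 mol/L; C(t) = C_ss + (C₀ − C_ss) e^(−a t).
C(34.01) = 0.313898 + (-0.313898)·e^(−0.0522527·34.01) = 0.313898 + (-0.313898)·0.169125 = 0.260810 mol/L.

0.2608 mol/L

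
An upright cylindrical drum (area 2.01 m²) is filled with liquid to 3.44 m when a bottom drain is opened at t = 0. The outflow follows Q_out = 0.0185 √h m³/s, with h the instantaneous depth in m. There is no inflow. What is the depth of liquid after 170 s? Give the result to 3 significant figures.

With no inflow, A dh/dt = −0.0185 √h.
∫ h^(−1/2) dh = −(0.0185/A) ∫ dt, giving 2√h = 2√h₀ − (0.0185/A) t.
√h = √3.44 − 0.0185·170/(2·2.01) = 1.8547 − 0.78234 = 1.0724.
h = 1.0724² = 1.1500 m.

1.15 m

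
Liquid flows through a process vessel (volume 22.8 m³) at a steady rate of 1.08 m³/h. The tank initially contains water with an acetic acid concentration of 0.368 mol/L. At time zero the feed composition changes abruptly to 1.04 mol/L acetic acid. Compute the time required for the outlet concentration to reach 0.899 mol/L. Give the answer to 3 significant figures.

Species balance on the tank: V dC/dt = Q(C_in − C), so τ = V/Q = 21.111 h.
C(t) = C_in + (C₀ − C_in) e^(−t/τ). Set C = 0.899 and solve for t:
e^(−t/τ) = (C − C_in)/(C₀ − C_in) = (0.899 − 1.04)/(0.368 − 1.04) = 0.20982
t = −τ ln(…) = 21.111 × 1.5615 = 32.965 h.

33.0 h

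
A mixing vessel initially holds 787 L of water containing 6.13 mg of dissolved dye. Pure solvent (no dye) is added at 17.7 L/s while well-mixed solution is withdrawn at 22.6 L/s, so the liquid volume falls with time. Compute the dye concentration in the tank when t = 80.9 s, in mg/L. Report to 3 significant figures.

Total volume: dV/dt = Q_in − Q_out = -4.9000 L/s, so V(t) = 787 − 4.9000 t and V(80.9) = 390.59 L.
No dye enters, so dm/dt = −Q_out · (m/V).
dm/m = −Q_out dt/(V₀ − 4.9000 t); integrating gives ln(m/m₀) = −(Q_out/(Q_in−Q_out)) ln(V/V₀).
m = m₀ (V₀/V)^(Q_out/(Q_in−Q_out)) = 6.13 × (787/390.59)^(-4.6122) = 0.24220 mg.
C = m/V = 0.24220/390.59 = 0.00062008 mg/L.

0.000620 mg/L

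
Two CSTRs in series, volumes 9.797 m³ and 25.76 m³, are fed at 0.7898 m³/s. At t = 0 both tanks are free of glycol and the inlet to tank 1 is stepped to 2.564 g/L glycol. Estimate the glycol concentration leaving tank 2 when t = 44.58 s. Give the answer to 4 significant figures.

Time constants: τᵢ = Vᵢ/Q for each well-mixed tank.
τ₁ = 9.797/0.7898 = 12.4044 s; τ₂ = 25.76/0.7898 = 32.6159 s.
Solving the cascade with C₁(0)=C₂(0)=0 gives C₂(t) = C_in[1 − (τ₁ e^(−t/τ₁) − τ₂ e^(−t/τ₂))/(τ₁ − τ₂)].
At t = 44.58: e^(−t/τ₁) = 0.0274913, e^(−t/τ₂) = 0.254916.
C₂ = 2.564·[1 − (12.4044·0.0274913 − 32.6159·0.254916)/(-20.2114)] = 2.564·0.605506 = 1.55252 g/L.

1.553 g/L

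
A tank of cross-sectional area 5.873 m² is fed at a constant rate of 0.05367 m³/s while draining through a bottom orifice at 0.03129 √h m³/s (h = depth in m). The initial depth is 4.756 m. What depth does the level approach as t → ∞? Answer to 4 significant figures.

2.942 m

Unsteady balance on liquid volume: A dh/dt = Q_in − 0.03129 √h. At steady state dh/dt = 0:
Q_in = 0.03129 √h_ss ⇒ √h_ss = 0.05367/0.03129 = 1.71524.
h_ss = 1.71524² = 2.94206 m. (Since h₀ = 4.756 m > h_ss, the level will fall toward this value.)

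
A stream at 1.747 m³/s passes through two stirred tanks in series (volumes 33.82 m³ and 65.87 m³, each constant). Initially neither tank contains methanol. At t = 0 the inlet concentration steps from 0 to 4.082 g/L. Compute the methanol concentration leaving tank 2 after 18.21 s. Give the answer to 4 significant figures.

Species balance on tank i: dCᵢ/dt = (Cᵢ₋₁ − Cᵢ)/τᵢ with τᵢ = Vᵢ/Q.
τ₁ = 33.82/1.747 = 19.3589 s; τ₂ = 65.87/1.747 = 37.7046 s.
Tank 1: C₁ = C_in(1 − e^(−t/τ₁)). Tank 2 (τ₁ ≠ τ₂): C₂ = C_in[1 − (τ₁ e^(−t/τ₁) − τ₂ e^(−t/τ₂))/(τ₁ − τ₂)].
At t = 18.21: e^(−t/τ₁) = 0.390373, e^(−t/τ₂) = 0.616952.
C₂ = 4.082·[1 − (19.3589·0.390373 − 37.7046·0.616952)/(-18.3457)] = 4.082·0.143956 = 0.587630 g/L.

0.5876 g/L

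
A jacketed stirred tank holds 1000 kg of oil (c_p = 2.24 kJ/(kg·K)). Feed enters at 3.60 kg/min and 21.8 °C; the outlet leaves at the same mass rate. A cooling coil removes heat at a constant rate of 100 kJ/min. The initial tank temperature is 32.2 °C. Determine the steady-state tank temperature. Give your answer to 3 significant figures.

M c_p dT/dt = ṁ c_p (T_in − T) − Q̇.
At steady state dT/dt = 0 ⇒ T_ss = T_in − Q̇/(ṁ c_p) = 21.8 − 100/(3.60·2.24) = 9.3992 °C.

9.40 °C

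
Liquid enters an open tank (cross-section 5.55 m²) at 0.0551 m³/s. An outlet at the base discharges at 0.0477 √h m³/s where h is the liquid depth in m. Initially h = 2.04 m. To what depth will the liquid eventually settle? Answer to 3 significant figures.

1.33 m

Level balance: A dh/dt = 0.0551 − 0.0477 √h. Setting dh/dt = 0:
Q_in = 0.0477 √h_ss ⇒ √h_ss = 0.0551/0.0477 = 1.1551.
h_ss = 1.1551² = 1.3343 m. (Since h₀ = 2.04 m > h_ss, the level will fall toward this value.)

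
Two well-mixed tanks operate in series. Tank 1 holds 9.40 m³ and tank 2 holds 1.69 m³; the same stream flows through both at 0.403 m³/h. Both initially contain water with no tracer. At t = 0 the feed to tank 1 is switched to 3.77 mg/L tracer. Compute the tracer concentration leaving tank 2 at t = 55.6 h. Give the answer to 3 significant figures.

3.35 mg/L

Time constants: τᵢ = Vᵢ/Q for each well-mixed tank.
τ₁ = 9.40/0.403 = 23.325 h; τ₂ = 1.69/0.403 = 4.1935 h.
Solving the cascade with C₁(0)=C₂(0)=0 gives C₂(t) = C_in[1 − (τ₁ e^(−t/τ₁) − τ₂ e^(−t/τ₂))/(τ₁ − τ₂)].
At t = 55.6: e^(−t/τ₁) = 0.092209, e^(−t/τ₂) = 1.7455e-06.
C₂ = 3.77·[1 − (23.325·0.092209 − 4.1935·1.7455e-06)/(19.132)] = 3.77·0.88758 = 3.3462 mg/L.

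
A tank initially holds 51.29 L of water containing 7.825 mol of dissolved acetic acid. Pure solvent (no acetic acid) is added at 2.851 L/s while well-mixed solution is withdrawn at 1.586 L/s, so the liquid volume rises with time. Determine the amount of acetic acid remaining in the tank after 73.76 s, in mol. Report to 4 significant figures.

Let m(t) be the amount of acetic acid. Volume: V(t) = V₀ + (Q_in − Q_out) t = 51.29 + 1.26500 t; V(73.76) = 144.596 L.
No acetic acid enters, so dm/dt = −Q_out · (m/V).
dm/m = −Q_out dt/(V₀ + 1.26500 t); integrating gives ln(m/m₀) = −(Q_out/(Q_in−Q_out)) ln(V/V₀).
m = m₀ (V₀/V)^(Q_out/(Q_in−Q_out)) = 7.825 × (51.29/144.596)^(1.25375) = 2.13372 mol.

2.134 mol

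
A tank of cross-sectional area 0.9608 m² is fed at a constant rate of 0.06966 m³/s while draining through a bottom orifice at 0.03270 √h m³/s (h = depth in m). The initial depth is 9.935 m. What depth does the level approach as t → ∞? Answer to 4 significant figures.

4.538 m

Level balance: A dh/dt = 0.06966 − 0.03270 √h. Setting dh/dt = 0:
Q_in = 0.03270 √h_ss ⇒ √h_ss = 0.06966/0.03270 = 2.13028.
h_ss = 2.13028² = 4.53807 m. (Since h₀ = 9.935 m > h_ss, the level will fall toward this value.)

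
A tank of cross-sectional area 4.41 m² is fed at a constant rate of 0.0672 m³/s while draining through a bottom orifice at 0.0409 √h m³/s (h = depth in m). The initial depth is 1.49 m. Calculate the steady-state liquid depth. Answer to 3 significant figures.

2.70 m

Level balance: A dh/dt = 0.0672 − 0.0409 √h. Setting dh/dt = 0:
Q_in = 0.0409 √h_ss ⇒ √h_ss = 0.0672/0.0409 = 1.6430.
h_ss = 1.6430² = 2.6996 m. (Since h₀ = 1.49 m < h_ss, the level will rise toward this value.)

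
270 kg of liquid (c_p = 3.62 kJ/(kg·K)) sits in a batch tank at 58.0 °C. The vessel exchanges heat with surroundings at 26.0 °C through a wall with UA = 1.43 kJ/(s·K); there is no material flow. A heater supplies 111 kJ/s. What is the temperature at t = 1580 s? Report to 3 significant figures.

Heat balance on the well-mixed liquid: M c_p dT/dt = −UA(T − T_amb) + Q̇.
dT/dt = (T_ss − T)/τ with T_ss = T_amb + Q̇/UA = 26.0 + 111/1.43 = 103.62 °C, τ = M c_p/UA = 270·3.62/1.43 = 683.50 s.
Integrating: T(t) = T_ss + (T₀ − T_ss) e^(−t/τ).
T(1580) = 103.62 + (-45.622)·0.099098 = 99.101 °C.

99.1 °C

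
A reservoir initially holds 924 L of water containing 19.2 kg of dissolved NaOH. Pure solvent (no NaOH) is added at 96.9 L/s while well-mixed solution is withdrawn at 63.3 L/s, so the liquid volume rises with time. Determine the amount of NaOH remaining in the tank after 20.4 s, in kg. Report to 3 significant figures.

Let m(t) be the amount of NaOH. Volume: V(t) = V₀ + (Q_in − Q_out) t = 924 + 33.600 t; V(20.4) = 1609.4 L.
No NaOH enters, so dm/dt = −Q_out · (m/V).
Separate: dm/m = −Q_out dt/V(t) ⇒ ln(m/m₀) = −(Q_out/(Q_in−Q_out)) ln(V/V₀).
m = m₀ (V₀/V)^(Q_out/(Q_in−Q_out)) = 19.2 × (924/1609.4)^(1.8839) = 6.7495 kg.

6.75 kg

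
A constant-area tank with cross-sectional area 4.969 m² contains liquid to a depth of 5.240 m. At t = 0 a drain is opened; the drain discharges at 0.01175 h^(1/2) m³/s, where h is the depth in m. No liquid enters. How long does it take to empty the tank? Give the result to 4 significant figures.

1936 s

With no inflow, A dh/dt = −0.01175 √h.
∫ h^(−1/2) dh = −(0.01175/A) ∫ dt, giving 2√h = 2√h₀ − (0.01175/A) t.
Set h = 0: 2√h₀ = (0.01175/A) t_empty ⇒ t_empty = 2A√h₀/0.01175.
t_empty = 2·4.969·√5.240/0.01175 = 9.93800·2.28910/0.01175 = 1936.10 s.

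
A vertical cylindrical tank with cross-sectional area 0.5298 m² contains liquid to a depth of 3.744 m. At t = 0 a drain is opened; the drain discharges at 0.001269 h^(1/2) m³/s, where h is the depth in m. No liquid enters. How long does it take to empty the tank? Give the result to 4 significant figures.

1616 s

With no inflow, A dh/dt = −0.001269 √h.
Separate and integrate: 2(√h − √h₀) = −(0.001269/A) t.
Tank is empty when √h = 0: t_empty = 2A√h₀/0.001269.
t_empty = 2·0.5298·√3.744/0.001269 = 1.05960·1.93494/0.001269 = 1615.65 s.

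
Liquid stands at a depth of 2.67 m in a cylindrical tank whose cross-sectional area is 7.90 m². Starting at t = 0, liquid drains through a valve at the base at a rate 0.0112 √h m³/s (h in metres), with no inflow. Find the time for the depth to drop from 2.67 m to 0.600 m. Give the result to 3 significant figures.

A dh/dt = −Q_out = −0.0112 √h.
Separate and integrate: 2(√h − √h₀) = −(0.0112/A) t.
t = 2A(√h₀ − √h)/0.0112 = 2·7.90·(√2.67 − √0.600)/0.0112
  = 15.800 × (1.6340 − 0.77460) / 0.0112 = 1212.4 s.

1210 s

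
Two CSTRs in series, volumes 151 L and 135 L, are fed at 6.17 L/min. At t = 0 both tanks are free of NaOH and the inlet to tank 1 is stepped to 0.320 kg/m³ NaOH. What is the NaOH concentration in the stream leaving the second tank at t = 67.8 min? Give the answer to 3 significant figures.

0.253 kg/m³

Species balance on tank i: dCᵢ/dt = (Cᵢ₋₁ − Cᵢ)/τᵢ with τᵢ = Vᵢ/Q.
τ₁ = 151/6.17 = 24.473 min; τ₂ = 135/6.17 = 21.880 min.
Solving the cascade with C₁(0)=C₂(0)=0 gives C₂(t) = C_in[1 − (τ₁ e^(−t/τ₁) − τ₂ e^(−t/τ₂))/(τ₁ − τ₂)].
At t = 67.8: e^(−t/τ₁) = 0.062639, e^(−t/τ₂) = 0.045107.
C₂ = 0.320·[1 − (24.473·0.062639 − 21.880·0.045107)/(2.5932)] = 0.320·0.78944 = 0.25262 kg/m³.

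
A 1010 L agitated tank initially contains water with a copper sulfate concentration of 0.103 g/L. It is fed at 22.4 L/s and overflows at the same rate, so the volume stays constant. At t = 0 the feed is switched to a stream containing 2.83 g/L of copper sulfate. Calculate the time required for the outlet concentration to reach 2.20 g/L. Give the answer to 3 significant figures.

Mass balance on the solute (V constant): V dC/dt = Q(C_in − C), so τ = V/Q = 45.089 s.
C(t) = C_in + (C₀ − C_in) e^(−t/τ). Set C = 2.20 and solve for t:
e^(−t/τ) = (C − C_in)/(C₀ − C_in) = (2.20 − 2.83)/(0.103 − 2.83) = 0.23102
t = −τ ln(…) = 45.089 × 1.4652 = 66.067 s.

66.1 s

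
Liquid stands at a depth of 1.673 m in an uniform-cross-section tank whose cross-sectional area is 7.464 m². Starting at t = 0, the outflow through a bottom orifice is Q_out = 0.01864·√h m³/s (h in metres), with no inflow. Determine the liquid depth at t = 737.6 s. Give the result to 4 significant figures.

0.1387 m

A dh/dt = −Q_out = −0.01864 √h.
Separate and integrate: 2(√h − √h₀) = −(0.01864/A) t.
√h = √1.673 − 0.01864·737.6/(2·7.464) = 1.29345 − 0.921012 = 0.372433.
h = 0.372433² = 0.138707 m.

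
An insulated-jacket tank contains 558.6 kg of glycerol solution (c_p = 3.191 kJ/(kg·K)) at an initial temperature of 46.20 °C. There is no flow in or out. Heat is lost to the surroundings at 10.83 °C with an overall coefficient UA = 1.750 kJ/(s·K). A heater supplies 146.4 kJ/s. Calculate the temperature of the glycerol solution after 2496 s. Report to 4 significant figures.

M c_p dT/dt = −UA(T − T_amb) + Q̇.
dT/dt = (T_ss − T)/τ with T_ss = T_amb + Q̇/UA = 10.83 + 146.4/1.750 = 94.4871 °C, τ = M c_p/UA = 558.6·3.191/1.750 = 1018.57 s.
Integrating: T(t) = T_ss + (T₀ − T_ss) e^(−t/τ).
T(2496) = 94.4871 + (-48.2871)·0.0862504 = 90.3224 °C.

90.32 °C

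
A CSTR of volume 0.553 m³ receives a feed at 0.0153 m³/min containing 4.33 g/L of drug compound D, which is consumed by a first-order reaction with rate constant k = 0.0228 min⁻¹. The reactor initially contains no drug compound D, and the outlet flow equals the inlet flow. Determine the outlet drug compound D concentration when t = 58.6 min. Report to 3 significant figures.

V dC/dt = Q(C_in − C) − k V C.
dC/dt = (Q/V) C_in − (Q/V + k) C; effective rate a = Q/V + k = 0.027667 + 0.0228 = 0.050467 min⁻¹.
C_ss = Q C_in/(Q + kV) = 2.3738 g/L; C(t) = C_ss + (C₀ − C_ss) e^(−a t).
C(58.6) = 2.3738 + (-2.3738)·e^(−0.050467·58.6) = 2.3738 + (-2.3738)·0.051955 = 2.2505 g/L.

2.25 g/L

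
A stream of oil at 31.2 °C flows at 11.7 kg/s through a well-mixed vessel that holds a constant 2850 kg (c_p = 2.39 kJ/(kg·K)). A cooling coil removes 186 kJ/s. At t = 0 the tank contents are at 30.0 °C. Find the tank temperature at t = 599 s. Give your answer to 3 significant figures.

25.0 °C

Unsteady energy balance on the tank contents: M c_p dT/dt = ṁ c_p (T_in − T) − 186.
Rearrange: dT/dt = (T_ss − T)/τ with τ = M/ṁ = 243.59 s and T_ss = T_in − Q̇/(ṁ c_p) = 24.548 °C.
This is linear first-order; T(t) = T_ss + (T₀ − T_ss) e^(−t/τ).
T(599) = 24.548 + (5.4516)·e^(−599/243.59) = 24.548 + (5.4516)·0.085516 = 25.015 °C.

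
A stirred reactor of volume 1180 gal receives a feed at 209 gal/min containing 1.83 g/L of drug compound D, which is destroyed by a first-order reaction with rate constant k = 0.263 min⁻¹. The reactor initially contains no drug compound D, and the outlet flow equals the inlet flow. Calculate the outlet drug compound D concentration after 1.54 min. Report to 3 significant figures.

V dC/dt = Q(C_in − C) − k V C.
This is linear with rate a = Q/V + k = 0.44012 min⁻¹.
C_ss = Q C_in/(Q + kV) = 0.73645 g/L; C(t) = C_ss + (C₀ − C_ss) e^(−a t).
C(1.54) = 0.73645 + (-0.73645)·e^(−0.44012·1.54) = 0.73645 + (-0.73645)·0.50774 = 0.36253 g/L.

0.363 g/L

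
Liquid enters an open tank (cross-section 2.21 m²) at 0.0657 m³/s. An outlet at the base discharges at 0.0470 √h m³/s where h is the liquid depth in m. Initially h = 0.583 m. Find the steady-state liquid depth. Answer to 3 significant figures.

1.95 m

Unsteady balance on liquid volume: A dh/dt = Q_in − 0.0470 √h. At steady state dh/dt = 0:
Q_in = 0.0470 √h_ss ⇒ √h_ss = 0.0657/0.0470 = 1.3979.
h_ss = 1.3979² = 1.9540 m. (Since h₀ = 0.583 m < h_ss, the level will rise toward this value.)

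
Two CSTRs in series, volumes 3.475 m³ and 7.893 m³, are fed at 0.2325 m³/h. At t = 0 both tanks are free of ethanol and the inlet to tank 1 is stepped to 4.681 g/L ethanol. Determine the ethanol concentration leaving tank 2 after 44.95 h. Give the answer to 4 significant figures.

Each tank obeys Vᵢ dCᵢ/dt = Q(Cᵢ₋₁ − Cᵢ), so τᵢ = Vᵢ/Q.
τ₁ = 3.475/0.2325 = 14.9462 h; τ₂ = 7.893/0.2325 = 33.9484 h.
Tank 1: C₁ = C_in(1 − e^(−t/τ₁)). Tank 2 (τ₁ ≠ τ₂): C₂ = C_in[1 − (τ₁ e^(−t/τ₁) − τ₂ e^(−t/τ₂))/(τ₁ − τ₂)].
At t = 44.95: e^(−t/τ₁) = 0.0494177, e^(−t/τ₂) = 0.266051.
C₂ = 4.681·[1 − (14.9462·0.0494177 − 33.9484·0.266051)/(-19.0022)] = 4.681·0.563556 = 2.63800 g/L.

2.638 g/L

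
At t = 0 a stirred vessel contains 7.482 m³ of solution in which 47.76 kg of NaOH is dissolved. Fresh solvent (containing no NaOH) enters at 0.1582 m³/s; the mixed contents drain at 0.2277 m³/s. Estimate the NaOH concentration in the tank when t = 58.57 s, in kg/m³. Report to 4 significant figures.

1.068 kg/m³

Total volume: dV/dt = Q_in − Q_out = -0.0695000 m³/s, so V(t) = 7.482 − 0.0695000 t and V(58.57) = 3.41139 m³.
Solute balance: dm/dt = 0 − Q_out C = −Q_out m/V(t).
Separate: dm/m = −Q_out dt/V(t) ⇒ ln(m/m₀) = −(Q_out/(Q_in−Q_out)) ln(V/V₀).
m = m₀ (V₀/V)^(Q_out/(Q_in−Q_out)) = 47.76 × (7.482/3.41139)^(-3.27626) = 3.64397 kg.
C = m/V = 3.64397/3.41139 = 1.06818 kg/m³.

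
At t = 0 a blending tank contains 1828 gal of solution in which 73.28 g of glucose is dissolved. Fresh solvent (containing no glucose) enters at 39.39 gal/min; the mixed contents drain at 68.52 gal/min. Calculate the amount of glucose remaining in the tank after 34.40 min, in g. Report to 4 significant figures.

Total volume: dV/dt = Q_in − Q_out = -29.1300 gal/min, so V(t) = 1828 − 29.1300 t and V(34.40) = 825.928 gal.
No glucose enters, so dm/dt = −Q_out · (m/V).
Separate: dm/m = −Q_out dt/V(t) ⇒ ln(m/m₀) = −(Q_out/(Q_in−Q_out)) ln(V/V₀).
m = m₀ (V₀/V)^(Q_out/(Q_in−Q_out)) = 73.28 × (1828/825.928)^(-2.35221) = 11.3082 g.

11.31 g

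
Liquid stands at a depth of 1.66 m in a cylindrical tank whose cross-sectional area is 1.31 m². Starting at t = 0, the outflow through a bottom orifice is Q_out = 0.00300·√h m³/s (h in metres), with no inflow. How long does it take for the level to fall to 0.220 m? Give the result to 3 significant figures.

716 s

With no inflow, A dh/dt = −0.00300 √h.
∫ h^(−1/2) dh = −(0.00300/A) ∫ dt, giving 2√h = 2√h₀ − (0.00300/A) t.
t = 2A(√h₀ − √h)/0.00300 = 2·1.31·(√1.66 − √0.220)/0.00300
  = 2.6200 × (1.2884 − 0.46904) / 0.00300 = 715.58 s.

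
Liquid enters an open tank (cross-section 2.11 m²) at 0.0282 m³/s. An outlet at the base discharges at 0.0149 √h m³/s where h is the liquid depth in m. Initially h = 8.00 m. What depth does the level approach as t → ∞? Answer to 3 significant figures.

3.58 m

A dh/dt = Q_in − 0.0149 √h. Steady state requires inflow = outflow:
Q_in = 0.0149 √h_ss ⇒ √h_ss = 0.0282/0.0149 = 1.8926.
h_ss = 1.8926² = 3.5820 m. (Since h₀ = 8.00 m > h_ss, the level will fall toward this value.)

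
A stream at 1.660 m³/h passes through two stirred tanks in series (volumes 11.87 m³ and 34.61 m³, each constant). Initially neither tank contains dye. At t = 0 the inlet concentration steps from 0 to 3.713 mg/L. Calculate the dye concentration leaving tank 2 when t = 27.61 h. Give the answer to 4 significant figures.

2.251 mg/L

Species balance on tank i: dCᵢ/dt = (Cᵢ₋₁ − Cᵢ)/τᵢ with τᵢ = Vᵢ/Q.
τ₁ = 11.87/1.660 = 7.15060 h; τ₂ = 34.61/1.660 = 20.8494 h.
Solving the cascade with C₁(0)=C₂(0)=0 gives C₂(t) = C_in[1 − (τ₁ e^(−t/τ₁) − τ₂ e^(−t/τ₂))/(τ₁ − τ₂)].
At t = 27.61: e^(−t/τ₁) = 0.0210425, e^(−t/τ₂) = 0.266000.
C₂ = 3.713·[1 − (7.15060·0.0210425 − 20.8494·0.266000)/(-13.6988)] = 3.713·0.606135 = 2.25058 mg/L.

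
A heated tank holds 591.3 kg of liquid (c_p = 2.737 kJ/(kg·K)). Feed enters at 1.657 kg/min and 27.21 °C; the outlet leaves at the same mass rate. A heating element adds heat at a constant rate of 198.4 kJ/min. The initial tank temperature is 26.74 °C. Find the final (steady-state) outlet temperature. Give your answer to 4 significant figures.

M c_p dT/dt = ṁ c_p (T_in − T) + Q̇.
At steady state dT/dt = 0 ⇒ T_ss = T_in + Q̇/(ṁ c_p) = 27.21 + 198.4/(1.657·2.737) = 70.9566 °C.

70.96 °C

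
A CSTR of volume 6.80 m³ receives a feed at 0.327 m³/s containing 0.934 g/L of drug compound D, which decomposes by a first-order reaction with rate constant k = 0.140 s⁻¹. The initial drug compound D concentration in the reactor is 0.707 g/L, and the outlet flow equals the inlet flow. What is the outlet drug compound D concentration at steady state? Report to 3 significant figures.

Species balance: V dC/dt = Q C_in − Q C − k V C.
Steady state (dC/dt = 0): C_ss = Q C_in/(Q + kV) = C_in/(1 + kV/Q).
C_ss = 0.327·0.934/(0.327 + 0.140·6.80) = 0.30542/1.2790 = 0.23879 g/L.

0.239 g/L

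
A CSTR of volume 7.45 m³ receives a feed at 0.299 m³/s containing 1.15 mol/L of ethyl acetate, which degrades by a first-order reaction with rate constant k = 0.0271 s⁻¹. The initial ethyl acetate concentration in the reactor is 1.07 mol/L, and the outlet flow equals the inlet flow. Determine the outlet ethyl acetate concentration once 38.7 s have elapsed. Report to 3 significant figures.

0.715 mol/L

Accumulation = in − out − consumed: V dC/dt = Q C_in − Q C − k V C.
dC/dt = (Q/V) C_in − (Q/V + k) C; effective rate a = Q/V + k = 0.040134 + 0.0271 = 0.067234 s⁻¹.
C_ss = Q C_in/(Q + kV) = 0.68647 mol/L; C(t) = C_ss + (C₀ − C_ss) e^(−a t).
C(38.7) = 0.68647 + (0.38353)·e^(−0.067234·38.7) = 0.68647 + (0.38353)·0.074128 = 0.71490 mol/L.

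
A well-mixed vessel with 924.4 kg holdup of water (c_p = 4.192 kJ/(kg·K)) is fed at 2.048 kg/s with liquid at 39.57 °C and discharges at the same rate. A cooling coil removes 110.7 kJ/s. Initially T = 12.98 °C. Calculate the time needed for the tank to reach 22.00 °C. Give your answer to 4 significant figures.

485.1 s

M c_p dT/dt = ṁ c_p (T_in − T) − Q̇.
τ = M/ṁ = 451.367 s; T_ss = T_in − Q̇/(ṁ c_p) = 26.6757 °C.
T(t) = T_ss + (T₀ − T_ss) e^(−t/τ). Set T = 22.00:
e^(−t/τ) = (22.00 − 26.6757)/(12.98 − 26.6757) = 0.341401
t = −451.367 · ln(0.341401) = 485.083 s.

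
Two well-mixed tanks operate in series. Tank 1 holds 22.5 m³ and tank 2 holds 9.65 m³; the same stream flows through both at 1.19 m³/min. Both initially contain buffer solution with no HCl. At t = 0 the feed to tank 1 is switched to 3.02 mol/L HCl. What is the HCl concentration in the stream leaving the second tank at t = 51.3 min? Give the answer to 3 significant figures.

2.67 mol/L

Time constants: τᵢ = Vᵢ/Q for each well-mixed tank.
τ₁ = 22.5/1.19 = 18.908 min; τ₂ = 9.65/1.19 = 8.1092 min.
Solving the cascade with C₁(0)=C₂(0)=0 gives C₂(t) = C_in[1 − (τ₁ e^(−t/τ₁) − τ₂ e^(−t/τ₂))/(τ₁ − τ₂)].
At t = 51.3: e^(−t/τ₁) = 0.066324, e^(−t/τ₂) = 0.0017890.
C₂ = 3.02·[1 − (18.908·0.066324 − 8.1092·0.0017890)/(10.798)] = 3.02·0.88521 = 2.6733 mol/L.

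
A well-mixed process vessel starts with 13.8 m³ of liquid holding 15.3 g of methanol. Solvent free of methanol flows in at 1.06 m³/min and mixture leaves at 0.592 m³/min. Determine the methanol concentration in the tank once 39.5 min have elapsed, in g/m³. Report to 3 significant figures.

0.162 g/m³

Total volume: dV/dt = Q_in − Q_out = 0.46800 m³/min, so V(t) = 13.8 + 0.46800 t and V(39.5) = 32.286 m³.
No methanol enters, so dm/dt = −Q_out · (m/V).
dm/m = −Q_out dt/(V₀ + 0.46800 t); integrating gives ln(m/m₀) = −(Q_out/(Q_in−Q_out)) ln(V/V₀).
m = m₀ (V₀/V)^(Q_out/(Q_in−Q_out)) = 15.3 × (13.8/32.286)^(1.2650) = 5.2210 g.
C = m/V = 5.2210/32.286 = 0.16171 g/m³.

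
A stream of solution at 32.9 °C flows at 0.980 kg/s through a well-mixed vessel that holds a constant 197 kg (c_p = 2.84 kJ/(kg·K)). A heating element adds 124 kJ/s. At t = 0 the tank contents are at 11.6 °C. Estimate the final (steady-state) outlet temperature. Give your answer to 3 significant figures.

77.5 °C

M c_p dT/dt = ṁ c_p (T_in − T) + Q̇.
At steady state dT/dt = 0 ⇒ T_ss = T_in + Q̇/(ṁ c_p) = 32.9 + 124/(0.980·2.84) = 77.453 °C.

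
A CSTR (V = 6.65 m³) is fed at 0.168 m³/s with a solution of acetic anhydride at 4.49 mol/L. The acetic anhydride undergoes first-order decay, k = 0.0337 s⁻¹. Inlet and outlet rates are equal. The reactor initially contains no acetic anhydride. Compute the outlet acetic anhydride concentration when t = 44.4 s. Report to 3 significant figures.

Species balance: V dC/dt = Q C_in − Q C − k V C.
This is linear with rate a = Q/V + k = 0.058963 s⁻¹.
C_ss = Q C_in/(Q + kV) = 1.9238 mol/L; C(t) = C_ss + (C₀ − C_ss) e^(−a t).
C(44.4) = 1.9238 + (-1.9238)·e^(−0.058963·44.4) = 1.9238 + (-1.9238)·0.072951 = 1.7834 mol/L.

1.78 mol/L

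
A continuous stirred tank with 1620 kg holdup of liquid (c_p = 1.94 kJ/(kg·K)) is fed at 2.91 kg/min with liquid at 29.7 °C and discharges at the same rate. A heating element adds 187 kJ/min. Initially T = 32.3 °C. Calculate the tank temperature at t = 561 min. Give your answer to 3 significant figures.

Heat balance on the well-mixed liquid: M c_p dT/dt = ṁ c_p (T_in − T) + 187.
τ = M/ṁ = 556.70 min; T_ss = T_in + Q̇/(ṁ c_p) = 29.7 + 187/(2.91·1.94) = 62.824 °C.
This is linear first-order; T(t) = T_ss + (T₀ − T_ss) e^(−t/τ).
T(561) = 62.824 + (-30.524)·e^(−561/556.70) = 62.824 + (-30.524)·0.36505 = 51.681 °C.

51.7 °C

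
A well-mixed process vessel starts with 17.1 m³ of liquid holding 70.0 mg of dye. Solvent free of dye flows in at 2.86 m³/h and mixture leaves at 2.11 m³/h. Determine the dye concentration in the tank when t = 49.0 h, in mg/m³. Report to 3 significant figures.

Total volume: dV/dt = Q_in − Q_out = 0.75000 m³/h, so V(t) = 17.1 + 0.75000 t and V(49.0) = 53.850 m³.
No dye enters, so dm/dt = −Q_out · (m/V).
Separate: dm/m = −Q_out dt/V(t) ⇒ ln(m/m₀) = −(Q_out/(Q_in−Q_out)) ln(V/V₀).
m = m₀ (V₀/V)^(Q_out/(Q_in−Q_out)) = 70.0 × (17.1/53.850)^(2.8133) = 2.7767 mg.
C = m/V = 2.7767/53.850 = 0.051563 mg/m³.

0.0516 mg/m³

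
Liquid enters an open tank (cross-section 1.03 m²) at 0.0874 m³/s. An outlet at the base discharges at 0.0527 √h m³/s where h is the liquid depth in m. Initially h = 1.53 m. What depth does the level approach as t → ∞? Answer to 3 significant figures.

2.75 m

Level balance: A dh/dt = 0.0874 − 0.0527 √h. Setting dh/dt = 0:
Q_in = 0.0527 √h_ss ⇒ √h_ss = 0.0874/0.0527 = 1.6584.
h_ss = 1.6584² = 2.7504 m. (Since h₀ = 1.53 m < h_ss, the level will rise toward this value.)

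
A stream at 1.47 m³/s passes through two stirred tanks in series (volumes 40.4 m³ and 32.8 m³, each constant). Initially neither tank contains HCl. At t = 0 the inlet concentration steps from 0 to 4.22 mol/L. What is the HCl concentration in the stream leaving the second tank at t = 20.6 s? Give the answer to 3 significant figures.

Each tank obeys Vᵢ dCᵢ/dt = Q(Cᵢ₋₁ − Cᵢ), so τᵢ = Vᵢ/Q.
τ₁ = 40.4/1.47 = 27.483 s; τ₂ = 32.8/1.47 = 22.313 s.
Solving the cascade with C₁(0)=C₂(0)=0 gives C₂(t) = C_in[1 − (τ₁ e^(−t/τ₁) − τ₂ e^(−t/τ₂))/(τ₁ − τ₂)].
At t = 20.6: e^(−t/τ₁) = 0.47258, e^(−t/τ₂) = 0.39723.
C₂ = 4.22·[1 − (27.483·0.47258 − 22.313·0.39723)/(5.1701)] = 4.22·0.20225 = 0.85352 mol/L.

0.854 mol/L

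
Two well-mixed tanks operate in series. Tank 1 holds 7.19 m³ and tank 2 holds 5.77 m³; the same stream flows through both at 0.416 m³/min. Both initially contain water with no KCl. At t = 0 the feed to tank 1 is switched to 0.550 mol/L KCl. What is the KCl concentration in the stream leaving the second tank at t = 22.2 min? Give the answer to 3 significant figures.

0.230 mol/L

Time constants: τᵢ = Vᵢ/Q for each well-mixed tank.
τ₁ = 7.19/0.416 = 17.284 min; τ₂ = 5.77/0.416 = 13.870 min.
Tank 1: C₁ = C_in(1 − e^(−t/τ₁)). Tank 2 (τ₁ ≠ τ₂): C₂ = C_in[1 − (τ₁ e^(−t/τ₁) − τ₂ e^(−t/τ₂))/(τ₁ − τ₂)].
At t = 22.2: e^(−t/τ₁) = 0.27680, e^(−t/τ₂) = 0.20178.
C₂ = 0.550·[1 − (17.284·0.27680 − 13.870·0.20178)/(3.4135)] = 0.550·0.41837 = 0.23010 mol/L.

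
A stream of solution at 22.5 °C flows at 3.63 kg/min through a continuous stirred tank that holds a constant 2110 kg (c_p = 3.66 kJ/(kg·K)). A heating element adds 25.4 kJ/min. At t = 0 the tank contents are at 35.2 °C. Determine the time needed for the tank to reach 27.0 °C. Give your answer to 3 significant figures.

830 min

M c_p dT/dt = ṁ c_p (T_in − T) + Q̇.
τ = M/ṁ = 581.27 min; T_ss = T_in + Q̇/(ṁ c_p) = 24.412 °C.
T(t) = T_ss + (T₀ − T_ss) e^(−t/τ). Set T = 27.0:
e^(−t/τ) = (27.0 − 24.412)/(35.2 − 24.412) = 0.23991
t = −581.27 · ln(0.23991) = 829.76 min.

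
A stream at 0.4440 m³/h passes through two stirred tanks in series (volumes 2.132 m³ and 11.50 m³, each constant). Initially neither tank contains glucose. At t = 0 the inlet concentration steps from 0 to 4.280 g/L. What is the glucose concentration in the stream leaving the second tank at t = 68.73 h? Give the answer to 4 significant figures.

3.910 g/L

Time constants: τᵢ = Vᵢ/Q for each well-mixed tank.
τ₁ = 2.132/0.4440 = 4.80180 h; τ₂ = 11.50/0.4440 = 25.9009 h.
Tank 1: C₁ = C_in(1 − e^(−t/τ₁)). Tank 2 (τ₁ ≠ τ₂): C₂ = C_in[1 − (τ₁ e^(−t/τ₁) − τ₂ e^(−t/τ₂))/(τ₁ − τ₂)].
At t = 68.73: e^(−t/τ₁) = 6.07826e-07, e^(−t/τ₂) = 0.0703990.
C₂ = 4.280·[1 − (4.80180·6.07826e-07 − 25.9009·0.0703990)/(-21.0991)] = 4.280·0.913579 = 3.91012 g/L.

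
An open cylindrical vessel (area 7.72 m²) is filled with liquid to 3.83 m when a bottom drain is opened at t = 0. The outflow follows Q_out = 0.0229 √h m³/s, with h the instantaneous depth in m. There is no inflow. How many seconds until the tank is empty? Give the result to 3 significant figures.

1320 s

Volume balance on the tank: A dh/dt = −0.0229 √h.
∫ h^(−1/2) dh = −(0.0229/A) ∫ dt, giving 2√h = 2√h₀ − (0.0229/A) t.
Set h = 0: 2√h₀ = (0.0229/A) t_empty ⇒ t_empty = 2A√h₀/0.0229.
t_empty = 2·7.72·√3.83/0.0229 = 15.440·1.9570/0.0229 = 1319.5 s.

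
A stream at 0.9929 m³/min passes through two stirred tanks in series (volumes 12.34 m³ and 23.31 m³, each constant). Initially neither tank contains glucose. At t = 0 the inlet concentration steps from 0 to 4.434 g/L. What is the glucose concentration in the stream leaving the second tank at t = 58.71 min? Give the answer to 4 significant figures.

Time constants: τᵢ = Vᵢ/Q for each well-mixed tank.
τ₁ = 12.34/0.9929 = 12.4282 min; τ₂ = 23.31/0.9929 = 23.4767 min.
Tank 1: C₁ = C_in(1 − e^(−t/τ₁)). Tank 2 (τ₁ ≠ τ₂): C₂ = C_in[1 − (τ₁ e^(−t/τ₁) − τ₂ e^(−t/τ₂))/(τ₁ − τ₂)].
At t = 58.71: e^(−t/τ₁) = 0.00888031, e^(−t/τ₂) = 0.0820211.
C₂ = 4.434·[1 − (12.4282·0.00888031 − 23.4767·0.0820211)/(-11.0484)] = 4.434·0.835704 = 3.70551 g/L.

3.706 g/L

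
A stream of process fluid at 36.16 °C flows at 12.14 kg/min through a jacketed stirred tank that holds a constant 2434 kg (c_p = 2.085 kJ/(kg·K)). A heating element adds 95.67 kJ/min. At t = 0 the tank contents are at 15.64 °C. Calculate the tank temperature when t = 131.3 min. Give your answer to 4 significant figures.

27.32 °C

M c_p dT/dt = ṁ c_p (T_in − T) + Q̇.
τ = M/ṁ = 200.494 min; T_ss = T_in + Q̇/(ṁ c_p) = 36.16 + 95.67/(12.14·2.085) = 39.9396 °C.
T approaches T_ss exponentially: T(t) = T_ss + (T₀ − T_ss) e^(−t/τ).
T(131.3) = 39.9396 + (-24.2996)·e^(−131.3/200.494) = 39.9396 + (-24.2996)·0.519504 = 27.3159 °C.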